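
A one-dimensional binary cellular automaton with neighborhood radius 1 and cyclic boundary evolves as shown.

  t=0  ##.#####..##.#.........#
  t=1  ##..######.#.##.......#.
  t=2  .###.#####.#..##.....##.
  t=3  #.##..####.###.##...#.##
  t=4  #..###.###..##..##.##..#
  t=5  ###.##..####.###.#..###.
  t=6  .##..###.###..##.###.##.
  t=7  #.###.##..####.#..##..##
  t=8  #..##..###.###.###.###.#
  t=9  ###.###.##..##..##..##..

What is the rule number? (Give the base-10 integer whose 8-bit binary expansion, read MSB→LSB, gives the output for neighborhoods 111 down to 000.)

214

  [7] ### => #  t=0,i=0
  [6] ##. => #  t=0,i=1
  [5] #.# => .  t=0,i=2
  [4] #.. => #  t=0,i=8
  [3] .## => .  t=0,i=3
  [2] .#. => #  t=0,i=13
  [1] ..# => #  t=0,i=9
  [0] ... => .  t=0,i=15
  bits 11010110 = 214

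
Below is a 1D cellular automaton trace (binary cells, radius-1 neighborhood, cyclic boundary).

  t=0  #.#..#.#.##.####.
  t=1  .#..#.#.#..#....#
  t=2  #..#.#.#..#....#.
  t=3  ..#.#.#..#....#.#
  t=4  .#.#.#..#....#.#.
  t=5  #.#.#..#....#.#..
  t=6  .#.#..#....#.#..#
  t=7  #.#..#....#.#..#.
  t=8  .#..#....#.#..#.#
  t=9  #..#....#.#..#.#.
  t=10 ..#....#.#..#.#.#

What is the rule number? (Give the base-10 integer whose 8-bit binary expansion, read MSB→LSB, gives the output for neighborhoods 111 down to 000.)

  [7] ### => .  t=0,i=13
  [6] ##. => .  t=0,i=10
  [5] #.# => #  t=0,i=1
  [4] #.. => .  t=0,i=3
  [3] .## => .  t=0,i=9
  [2] .#. => .  t=0,i=0
  [1] ..# => #  t=0,i=4
  [0] ... => .  t=1,i=13
  bits 00100010 = 34

34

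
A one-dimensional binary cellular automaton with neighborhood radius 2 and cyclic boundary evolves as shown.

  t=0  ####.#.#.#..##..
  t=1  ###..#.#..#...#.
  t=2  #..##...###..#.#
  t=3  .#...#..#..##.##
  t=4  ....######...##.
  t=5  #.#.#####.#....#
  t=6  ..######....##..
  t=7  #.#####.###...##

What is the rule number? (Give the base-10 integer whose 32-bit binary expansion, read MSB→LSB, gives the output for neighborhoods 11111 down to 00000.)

3420818070

  ##### -> #   bit 31 = 1  t=4,i=6
  ####. -> #   bit 30 = 1  t=0,i=2
  ###.# -> .   bit 29 = 0  t=0,i=3
  ###.. -> .   bit 28 = 0  t=1,i=2
  ##.## -> #   bit 27 = 1  t=3,i=13
  ##.#. -> .   bit 26 = 0  t=0,i=4
  ##..# -> #   bit 25 = 1  t=0,i=14
  ##... -> #   bit 24 = 1  t=2,i=5
  #.### -> #   bit 23 = 1  t=1,i=0
  #.##. -> #   bit 22 = 1  t=2,i=15
  #.#.# -> #   bit 21 = 1  t=0,i=5
  #.#.. -> .   bit 20 = 0  t=0,i=9
  #..## -> .   bit 19 = 0  t=0,i=11
  #..#. -> #   bit 18 = 1  t=1,i=4
  #...# -> .   bit 17 = 0  t=1,i=12
  #.... -> #   bit 16 = 1  t=4,i=0
  .#### -> #   bit 15 = 1  t=0,i=1
  .###. -> .   bit 14 = 0  t=1,i=1
  .##.# -> .   bit 13 = 0  t=3,i=12
  .##.. -> .   bit 12 = 0  t=0,i=13
  .#.## -> #   bit 11 = 1  t=1,i=15
  .#.#. -> .   bit 10 = 0  t=0,i=6
  .#..# -> #   bit 9 = 1  t=0,i=10
  .#... -> .   bit 8 = 0  t=1,i=11
  ..### -> #   bit 7 = 1  t=0,i=0
  ..##. -> .   bit 6 = 0  t=0,i=12
  ..#.# -> .   bit 5 = 0  t=1,i=5
  ..#.. -> #   bit 4 = 1  t=1,i=10
  ...## -> .   bit 3 = 0  t=2,i=7
  ...#. -> #   bit 2 = 1  t=1,i=13
  ....# -> #   bit 1 = 1  t=4,i=2
  ..... -> .   bit 0 = 0  t=4,i=1
  bits 11001011111001011000101010010110 = 3420818070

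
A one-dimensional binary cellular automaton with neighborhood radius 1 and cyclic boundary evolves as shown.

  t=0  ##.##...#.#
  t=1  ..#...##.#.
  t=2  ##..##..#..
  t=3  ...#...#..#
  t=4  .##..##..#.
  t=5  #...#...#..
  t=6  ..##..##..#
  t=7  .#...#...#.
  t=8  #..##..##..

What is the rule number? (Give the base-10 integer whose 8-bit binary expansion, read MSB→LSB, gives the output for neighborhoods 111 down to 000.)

35

  ###|.  b7=0 t=0,i=0
  ##.|.  b6=0 t=0,i=1
  #.#|#  b5=1 t=0,i=2
  #..|.  b4=0 t=0,i=5
  .##|.  b3=0 t=0,i=3
  .#.|.  b2=0 t=0,i=8
  ..#|#  b1=1 t=0,i=7
  ...|#  b0=1 t=0,i=6
  bits 00100011 = 35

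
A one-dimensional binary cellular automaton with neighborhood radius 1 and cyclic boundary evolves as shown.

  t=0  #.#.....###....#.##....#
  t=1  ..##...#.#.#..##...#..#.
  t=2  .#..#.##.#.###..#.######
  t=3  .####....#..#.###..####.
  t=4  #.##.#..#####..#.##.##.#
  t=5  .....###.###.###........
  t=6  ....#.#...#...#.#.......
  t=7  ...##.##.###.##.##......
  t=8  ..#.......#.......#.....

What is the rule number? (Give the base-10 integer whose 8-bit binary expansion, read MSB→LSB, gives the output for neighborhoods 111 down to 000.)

  ### -> #   bit 7 = 1  t=0,i=9
  ##. -> .   bit 6 = 0  t=0,i=0
  #.# -> .   bit 5 = 0  t=0,i=1
  #.. -> #   bit 4 = 1  t=0,i=3
  .## -> .   bit 3 = 0  t=0,i=8
  .#. -> #   bit 2 = 1  t=0,i=2
  ..# -> #   bit 1 = 1  t=0,i=7
  ... -> .   bit 0 = 0  t=0,i=4
  bits 10010110 = 150

150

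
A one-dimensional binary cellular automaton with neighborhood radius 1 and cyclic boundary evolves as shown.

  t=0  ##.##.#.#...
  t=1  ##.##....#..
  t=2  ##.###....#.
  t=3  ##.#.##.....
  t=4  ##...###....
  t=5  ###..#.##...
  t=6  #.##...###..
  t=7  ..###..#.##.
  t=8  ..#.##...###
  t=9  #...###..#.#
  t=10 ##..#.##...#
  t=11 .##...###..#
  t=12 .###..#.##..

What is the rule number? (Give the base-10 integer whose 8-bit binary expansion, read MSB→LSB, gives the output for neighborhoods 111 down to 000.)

88

  nb ###: next=.  (t=2,i=4, bit7=0)
  nb ##.: next=#  (t=0,i=1, bit6=1)
  nb #.#: next=.  (t=0,i=2, bit5=0)
  nb #..: next=#  (t=0,i=9, bit4=1)
  nb .##: next=#  (t=0,i=0, bit3=1)
  nb .#.: next=.  (t=0,i=6, bit2=0)
  nb ..#: next=.  (t=0,i=11, bit1=0)
  nb ...: next=.  (t=0,i=10, bit0=0)
  bits 01011000 = 88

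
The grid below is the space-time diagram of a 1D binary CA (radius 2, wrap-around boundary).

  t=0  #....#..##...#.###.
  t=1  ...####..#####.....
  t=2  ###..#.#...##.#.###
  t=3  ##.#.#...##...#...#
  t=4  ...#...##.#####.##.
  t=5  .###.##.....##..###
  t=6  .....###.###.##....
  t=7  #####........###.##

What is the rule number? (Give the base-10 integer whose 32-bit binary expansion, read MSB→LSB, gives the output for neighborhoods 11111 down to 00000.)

3277984319

  nb #####: next=#  (t=1,i=11, bit31=1)
  nb ####.: next=#  (t=1,i=5, bit30=1)
  nb ###.#: next=.  (t=0,i=17, bit29=0)
  nb ###..: next=.  (t=1,i=6, bit28=0)
  nb ##.##: next=.  (t=4,i=9, bit27=0)
  nb ##.#.: next=.  (t=0,i=18, bit26=0)
  nb ##..#: next=#  (t=1,i=7, bit25=1)
  nb ##...: next=#  (t=0,i=10, bit24=1)
  nb #.###: next=.  (t=0,i=15, bit23=0)
  nb #.##.: next=#  (t=4,i=16, bit22=1)
  nb #.#.#: next=#  (t=2,i=14, bit21=1)
  nb #.#..: next=.  (t=0,i=0, bit20=0)
  nb #..##: next=.  (t=0,i=7, bit19=0)
  nb #..#.: next=.  (t=2,i=4, bit18=0)
  nb #...#: next=#  (t=0,i=11, bit17=1)
  nb #....: next=.  (t=0,i=2, bit16=0)
  nb .####: next=.  (t=1,i=4, bit15=0)
  nb .###.: next=.  (t=0,i=16, bit14=0)
  nb .##.#: next=.  (t=2,i=12, bit13=0)
  nb .##..: next=#  (t=0,i=9, bit12=1)
  nb .#.##: next=.  (t=0,i=14, bit11=0)
  nb .#.#.: next=.  (t=2,i=6, bit10=0)
  nb .#..#: next=#  (t=0,i=6, bit9=1)
  nb .#...: next=.  (t=0,i=1, bit8=0)
  nb ..###: next=.  (t=1,i=3, bit7=0)
  nb ..##.: next=.  (t=0,i=8, bit6=0)
  nb ..#.#: next=#  (t=0,i=13, bit5=1)
  nb ..#..: next=#  (t=0,i=5, bit4=1)
  nb ...##: next=#  (t=1,i=2, bit3=1)
  nb ...#.: next=#  (t=0,i=4, bit2=1)
  nb ....#: next=#  (t=0,i=3, bit1=1)
  nb .....: next=#  (t=1,i=0, bit0=1)
  bits 11000011011000100001001000111111 = 3277984319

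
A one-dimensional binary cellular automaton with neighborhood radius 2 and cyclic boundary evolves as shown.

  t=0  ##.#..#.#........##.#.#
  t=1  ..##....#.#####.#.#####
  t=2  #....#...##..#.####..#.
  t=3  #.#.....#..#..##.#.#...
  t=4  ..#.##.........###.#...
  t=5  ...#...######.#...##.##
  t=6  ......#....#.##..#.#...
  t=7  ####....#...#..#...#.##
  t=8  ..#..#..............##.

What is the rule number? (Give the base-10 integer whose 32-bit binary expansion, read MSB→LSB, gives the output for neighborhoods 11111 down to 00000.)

  nb #####: next=.  (t=1,i=12, bit31=0)
  nb ####.: next=#  (t=1,i=13, bit30=1)
  nb ###.#: next=.  (t=0,i=1, bit29=0)
  nb ###..: next=.  (t=1,i=22, bit28=0)
  nb ##.##: next=.  (t=5,i=20, bit27=0)
  nb ##.#.: next=#  (t=0,i=2, bit26=1)
  nb ##..#: next=#  (t=1,i=0, bit25=1)
  nb ##...: next=.  (t=1,i=4, bit24=0)
  nb #.###: next=#  (t=0,i=22, bit23=1)
  nb #.##.: next=.  (t=4,i=4, bit22=0)
  nb #.#.#: next=#  (t=0,i=20, bit21=1)
  nb #.#..: next=#  (t=0,i=3, bit20=1)
  nb #..##: next=.  (t=1,i=1, bit19=0)
  nb #..#.: next=.  (t=0,i=5, bit18=0)
  nb #...#: next=.  (t=2,i=7, bit17=0)
  nb #....: next=#  (t=0,i=10, bit16=1)
  nb .####: next=.  (t=1,i=11, bit15=0)
  nb .###.: next=.  (t=0,i=0, bit14=0)
  nb .##.#: next=#  (t=0,i=18, bit13=1)
  nb .##..: next=.  (t=1,i=3, bit12=0)
  nb .#.##: next=#  (t=0,i=21, bit11=1)
  nb .#.#.: next=.  (t=0,i=7, bit10=0)
  nb .#..#: next=.  (t=0,i=4, bit9=0)
  nb .#...: next=.  (t=0,i=9, bit8=0)
  nb ..###: next=.  (t=4,i=15, bit7=0)
  nb ..##.: next=.  (t=0,i=17, bit6=0)
  nb ..#.#: next=.  (t=0,i=6, bit5=0)
  nb ..#..: next=.  (t=2,i=5, bit4=0)
  nb ...##: next=#  (t=0,i=16, bit3=1)
  nb ...#.: next=.  (t=1,i=7, bit2=0)
  nb ....#: next=.  (t=0,i=15, bit1=0)
  nb .....: next=#  (t=0,i=11, bit0=1)
  bits 01000110101100010010100000001001 = 1186015241

1186015241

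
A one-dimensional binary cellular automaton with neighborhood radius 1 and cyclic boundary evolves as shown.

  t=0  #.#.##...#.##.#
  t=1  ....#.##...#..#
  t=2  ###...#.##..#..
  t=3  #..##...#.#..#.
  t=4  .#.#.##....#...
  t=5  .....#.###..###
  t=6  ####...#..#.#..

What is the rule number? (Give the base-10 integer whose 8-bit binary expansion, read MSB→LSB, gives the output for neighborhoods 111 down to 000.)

  ### -> .   bit 7 = 0  t=2,i=1
  ##. -> .   bit 6 = 0  t=0,i=0
  #.# -> .   bit 5 = 0  t=0,i=1
  #.. -> #   bit 4 = 1  t=0,i=6
  .## -> #   bit 3 = 1  t=0,i=4
  .#. -> .   bit 2 = 0  t=0,i=2
  ..# -> .   bit 1 = 0  t=0,i=8
  ... -> #   bit 0 = 1  t=0,i=7
  bits 00011001 = 25

25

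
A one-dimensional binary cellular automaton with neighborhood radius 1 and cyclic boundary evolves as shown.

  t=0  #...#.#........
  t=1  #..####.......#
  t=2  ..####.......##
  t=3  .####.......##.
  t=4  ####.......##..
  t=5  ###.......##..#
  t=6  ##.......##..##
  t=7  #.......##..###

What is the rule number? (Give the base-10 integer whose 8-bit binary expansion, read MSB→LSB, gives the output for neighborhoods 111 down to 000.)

174

  nb ###: next=#  (t=1,i=4, bit7=1)
  nb ##.: next=.  (t=1,i=0, bit6=0)
  nb #.#: next=#  (t=0,i=5, bit5=1)
  nb #..: next=.  (t=0,i=1, bit4=0)
  nb .##: next=#  (t=1,i=3, bit3=1)
  nb .#.: next=#  (t=0,i=0, bit2=1)
  nb ..#: next=#  (t=0,i=3, bit1=1)
  nb ...: next=.  (t=0,i=2, bit0=0)
  bits 10101110 = 174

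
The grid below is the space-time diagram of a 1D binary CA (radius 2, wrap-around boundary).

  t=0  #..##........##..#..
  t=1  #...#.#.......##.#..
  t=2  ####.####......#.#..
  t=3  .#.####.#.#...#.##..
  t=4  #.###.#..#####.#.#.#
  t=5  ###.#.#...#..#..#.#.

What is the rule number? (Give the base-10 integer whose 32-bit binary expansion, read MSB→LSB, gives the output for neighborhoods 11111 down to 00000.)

  ##### -> .   bit 31 = 0  t=4,i=11
  ####. -> .   bit 30 = 0  t=2,i=2
  ###.# -> #   bit 29 = 1  t=2,i=3
  ###.. -> #   bit 28 = 1  t=2,i=8
  ##.## -> #   bit 27 = 1  t=2,i=4
  ##.#. -> .   bit 26 = 0  t=1,i=16
  ##..# -> #   bit 25 = 1  t=0,i=15
  ##... -> .   bit 24 = 0  t=0,i=5
  #.### -> #   bit 23 = 1  t=2,i=5
  #.##. -> .   bit 22 = 0  t=3,i=16
  #.#.# -> .   bit 21 = 0  t=3,i=8
  #.#.. -> #   bit 20 = 1  t=1,i=6
  #..## -> .   bit 19 = 0  t=0,i=2
  #..#. -> .   bit 18 = 0  t=0,i=16
  #...# -> #   bit 17 = 1  t=1,i=2
  #.... -> #   bit 16 = 1  t=0,i=6
  .#### -> #   bit 15 = 1  t=2,i=1
  .###. -> .   bit 14 = 0  t=4,i=3
  .##.# -> #   bit 13 = 1  t=1,i=15
  .##.. -> #   bit 12 = 1  t=0,i=4
  .#.## -> #   bit 11 = 1  t=3,i=2
  .#.#. -> #   bit 10 = 1  t=1,i=5
  .#..# -> .   bit 9 = 0  t=0,i=1
  .#... -> #   bit 8 = 1  t=1,i=1
  ..### -> .   bit 7 = 0  t=2,i=0
  ..##. -> .   bit 6 = 0  t=0,i=3
  ..#.# -> .   bit 5 = 0  t=1,i=4
  ..#.. -> #   bit 4 = 1  t=0,i=0
  ...## -> .   bit 3 = 0  t=0,i=12
  ...#. -> #   bit 2 = 1  t=1,i=3
  ....# -> .   bit 1 = 0  t=0,i=11
  ..... -> .   bit 0 = 0  t=0,i=7
  bits 00111010100100111011110100010100 = 982760724

982760724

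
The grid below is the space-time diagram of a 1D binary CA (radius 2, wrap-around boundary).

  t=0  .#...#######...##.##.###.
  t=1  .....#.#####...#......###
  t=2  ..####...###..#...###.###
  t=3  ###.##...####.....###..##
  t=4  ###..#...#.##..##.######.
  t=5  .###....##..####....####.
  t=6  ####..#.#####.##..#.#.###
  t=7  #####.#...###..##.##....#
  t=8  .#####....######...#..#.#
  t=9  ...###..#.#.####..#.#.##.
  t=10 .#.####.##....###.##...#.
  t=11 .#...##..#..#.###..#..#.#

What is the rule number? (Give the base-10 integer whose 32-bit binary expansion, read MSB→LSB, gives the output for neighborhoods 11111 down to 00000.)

  [31] ##### => #  t=0,i=7
  [30] ####. => #  t=0,i=10
  [29] ###.# => #  t=2,i=20
  [28] ###.. => #  t=0,i=11
  [27] ##.## => .  t=0,i=17
  [26] ##.#. => #  t=7,i=5
  [25] ##..# => #  t=0,i=24
  [24] ##... => .  t=0,i=12
  [23] #.### => .  t=0,i=21
  [22] #.##. => .  t=0,i=18
  [21] #.#.# => .  t=6,i=20
  [20] #.#.. => .  t=7,i=6
  [19] #..## => #  t=2,i=1
  [18] #..#. => .  t=0,i=0
  [17] #...# => .  t=0,i=3
  [16] #.... => .  t=1,i=1
  [15] .#### => .  t=0,i=6
  [14] .###. => #  t=0,i=22
  [13] .##.# => .  t=0,i=16
  [12] .##.. => #  t=3,i=5
  [11] .#.## => .  t=1,i=6
  [10] .#.#. => #  t=6,i=19
  [9] .#..# => #  t=8,i=20
  [8] .#... => .  t=0,i=2
  [7] ..### => #  t=0,i=5
  [6] ..##. => #  t=0,i=15
  [5] ..#.# => #  t=1,i=5
  [4] ..#.. => .  t=0,i=1
  [3] ...## => .  t=0,i=4
  [2] ...#. => #  t=1,i=4
  [1] ....# => #  t=1,i=3
  [0] ..... => #  t=1,i=2
  bits 11110110000010000101011011100111 = 4127741671

4127741671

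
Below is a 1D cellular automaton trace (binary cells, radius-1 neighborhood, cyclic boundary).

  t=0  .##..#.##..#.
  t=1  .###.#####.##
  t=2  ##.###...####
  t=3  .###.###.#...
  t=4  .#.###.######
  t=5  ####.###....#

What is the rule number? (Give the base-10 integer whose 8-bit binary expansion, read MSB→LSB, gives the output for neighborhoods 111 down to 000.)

125

  ###|.  b7=0 t=1,i=2
  ##.|#  b6=1 t=0,i=2
  #.#|#  b5=1 t=0,i=6
  #..|#  b4=1 t=0,i=3
  .##|#  b3=1 t=0,i=1
  .#.|#  b2=1 t=0,i=5
  ..#|.  b1=0 t=0,i=0
  ...|#  b0=1 t=2,i=7
  bits 01111101 = 125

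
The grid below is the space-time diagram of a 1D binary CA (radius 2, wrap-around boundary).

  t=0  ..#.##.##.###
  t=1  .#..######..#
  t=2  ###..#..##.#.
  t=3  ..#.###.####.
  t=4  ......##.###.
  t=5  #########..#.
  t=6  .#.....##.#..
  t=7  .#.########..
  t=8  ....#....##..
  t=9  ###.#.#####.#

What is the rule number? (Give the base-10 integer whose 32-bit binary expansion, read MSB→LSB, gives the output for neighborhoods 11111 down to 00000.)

2088089179

  #####|.  b31=0 t=1,i=6
  ####.|#  b30=1 t=1,i=8
  ###.#|#  b29=1 t=3,i=6
  ###..|#  b28=1 t=0,i=12
  ##.##|#  b27=1 t=0,i=6
  ##.#.|#  b26=1 t=2,i=10
  ##..#|.  b25=0 t=0,i=0
  ##...|.  b24=0 t=3,i=12
  #.###|.  b23=0 t=0,i=10
  #.##.|#  b22=1 t=0,i=4
  #.#.#|#  b21=1 t=2,i=11
  #.#..|#  b20=1 t=1,i=1
  #..##|.  b19=0 t=1,i=3
  #..#.|#  b18=1 t=0,i=1
  #...#|.  b17=0 t=3,i=0
  #....|#  b16=1 t=4,i=0
  .####|#  b15=1 t=1,i=5
  .###.|.  b14=0 t=0,i=11
  .##.#|#  b13=1 t=0,i=5
  .##..|#  b12=1 t=8,i=10
  .#.##|.  b11=0 t=0,i=3
  .#.#.|#  b10=1 t=1,i=0
  .#..#|#  b9=1 t=1,i=2
  .#...|.  b8=0 t=6,i=2
  ..###|.  b7=0 t=1,i=4
  ..##.|#  b6=1 t=2,i=8
  ..#.#|.  b5=0 t=0,i=2
  ..#..|#  b4=1 t=2,i=5
  ...##|#  b3=1 t=4,i=5
  ...#.|.  b2=0 t=3,i=1
  ....#|#  b1=1 t=4,i=4
  .....|#  b0=1 t=4,i=1
  bits 01111100011101011011011001011011 = 2088089179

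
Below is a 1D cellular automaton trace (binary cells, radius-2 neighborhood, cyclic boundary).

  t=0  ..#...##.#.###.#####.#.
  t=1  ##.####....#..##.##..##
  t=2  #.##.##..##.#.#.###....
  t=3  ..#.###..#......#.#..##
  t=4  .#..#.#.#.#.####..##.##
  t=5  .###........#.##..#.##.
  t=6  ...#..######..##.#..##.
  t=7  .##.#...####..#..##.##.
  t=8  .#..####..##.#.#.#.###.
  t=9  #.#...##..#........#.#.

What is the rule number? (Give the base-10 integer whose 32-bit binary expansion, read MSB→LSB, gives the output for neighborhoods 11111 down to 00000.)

  #####|#  b31=1 t=0,i=17
  ####.|#  b30=1 t=0,i=18
  ###.#|.  b29=0 t=0,i=13
  ###..|#  b28=1 t=1,i=6
  ##.##|#  b27=1 t=0,i=14
  ##.#.|.  b26=0 t=0,i=8
  ##..#|.  b25=0 t=1,i=19
  ##...|.  b24=0 t=1,i=7
  #.###|#  b23=1 t=0,i=11
  #.##.|#  b22=1 t=1,i=17
  #.#.#|.  b21=0 t=0,i=9
  #.#..|#  b20=1 t=0,i=21
  #..##|.  b19=0 t=1,i=13
  #..#.|#  b18=1 t=3,i=1
  #...#|#  b17=1 t=0,i=0
  #....|.  b16=0 t=1,i=8
  .####|.  b15=0 t=0,i=16
  .###.|.  b14=0 t=0,i=12
  .##.#|.  b13=0 t=0,i=7
  .##..|#  b12=1 t=1,i=18
  .#.##|.  b11=0 t=0,i=10
  .#.#.|.  b10=0 t=2,i=13
  .#..#|#  b9=1 t=1,i=12
  .#...|#  b8=1 t=0,i=3
  ..###|.  b7=0 t=1,i=21
  ..##.|#  b6=1 t=0,i=6
  ..#.#|.  b5=0 t=2,i=0
  ..#..|.  b4=0 t=0,i=2
  ...##|#  b3=1 t=0,i=5
  ...#.|#  b2=1 t=0,i=1
  ....#|#  b1=1 t=1,i=9
  .....|#  b0=1 t=3,i=12
  bits 11011000110101100001001101001111 = 3637908303

3637908303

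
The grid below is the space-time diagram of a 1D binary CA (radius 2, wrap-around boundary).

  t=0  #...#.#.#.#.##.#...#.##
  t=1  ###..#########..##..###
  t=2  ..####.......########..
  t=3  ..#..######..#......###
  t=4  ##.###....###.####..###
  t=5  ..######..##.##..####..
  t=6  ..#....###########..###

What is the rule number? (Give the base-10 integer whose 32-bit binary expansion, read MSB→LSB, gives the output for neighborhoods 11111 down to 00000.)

468680641

  ##### -> .   bit 31 = 0  t=1,i=0
  ####. -> .   bit 30 = 0  t=1,i=1
  ###.# -> .   bit 29 = 0  t=4,i=1
  ###.. -> #   bit 28 = 1  t=0,i=0
  ##.## -> #   bit 27 = 1  t=4,i=2
  ##.#. -> .   bit 26 = 0  t=0,i=14
  ##..# -> #   bit 25 = 1  t=1,i=3
  ##... -> #   bit 24 = 1  t=0,i=1
  #.### -> #   bit 23 = 1  t=0,i=21
  #.##. -> #   bit 22 = 1  t=0,i=12
  #.#.# -> #   bit 21 = 1  t=0,i=6
  #.#.. -> .   bit 20 = 0  t=0,i=15
  #..## -> #   bit 19 = 1  t=1,i=4
  #..#. -> #   bit 18 = 1  t=3,i=1
  #...# -> #   bit 17 = 1  t=0,i=2
  #.... -> #   bit 16 = 1  t=2,i=7
  .#### -> .   bit 15 = 0  t=1,i=6
  .###. -> #   bit 14 = 1  t=0,i=22
  .##.# -> #   bit 13 = 1  t=0,i=13
  .##.. -> #   bit 12 = 1  t=1,i=17
  .#.## -> #   bit 11 = 1  t=0,i=11
  .#.#. -> #   bit 10 = 1  t=0,i=5
  .#..# -> #   bit 9 = 1  t=3,i=3
  .#... -> #   bit 8 = 1  t=0,i=16
  ..### -> #   bit 7 = 1  t=1,i=5
  ..##. -> #   bit 6 = 1  t=1,i=16
  ..#.# -> .   bit 5 = 0  t=0,i=4
  ..#.. -> .   bit 4 = 0  t=3,i=2
  ...## -> .   bit 3 = 0  t=2,i=1
  ...#. -> .   bit 2 = 0  t=0,i=3
  ....# -> .   bit 1 = 0  t=2,i=0
  ..... -> #   bit 0 = 1  t=2,i=8
  bits 00011011111011110111111111000001 = 468680641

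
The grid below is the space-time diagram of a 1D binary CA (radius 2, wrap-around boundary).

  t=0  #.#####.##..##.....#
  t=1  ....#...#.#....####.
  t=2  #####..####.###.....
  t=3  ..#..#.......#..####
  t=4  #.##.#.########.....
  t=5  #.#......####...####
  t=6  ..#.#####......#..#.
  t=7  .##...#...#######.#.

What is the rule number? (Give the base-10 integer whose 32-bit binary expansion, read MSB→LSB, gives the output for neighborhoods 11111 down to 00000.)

2186364479

  ##### -> #   bit 31 = 1  t=0,i=4
  ####. -> .   bit 30 = 0  t=0,i=5
  ###.# -> .   bit 29 = 0  t=0,i=6
  ###.. -> .   bit 28 = 0  t=1,i=18
  ##.## -> .   bit 27 = 0  t=0,i=1
  ##.#. -> .   bit 26 = 0  t=4,i=4
  ##..# -> #   bit 25 = 1  t=0,i=10
  ##... -> .   bit 24 = 0  t=0,i=14
  #.### -> .   bit 23 = 0  t=0,i=2
  #.##. -> #   bit 22 = 1  t=0,i=8
  #.#.# -> .   bit 21 = 0  t=4,i=5
  #.#.. -> #   bit 20 = 1  t=1,i=10
  #..## -> .   bit 19 = 0  t=0,i=11
  #..#. -> .   bit 18 = 0  t=3,i=1
  #...# -> .   bit 17 = 0  t=1,i=6
  #.... -> #   bit 16 = 1  t=0,i=15
  .#### -> .   bit 15 = 0  t=0,i=3
  .###. -> #   bit 14 = 1  t=2,i=13
  .##.# -> .   bit 13 = 0  t=0,i=0
  .##.. -> .   bit 12 = 0  t=0,i=9
  .#.## -> .   bit 11 = 0  t=4,i=1
  .#.#. -> #   bit 10 = 1  t=1,i=9
  .#..# -> #   bit 9 = 1  t=3,i=3
  .#... -> .   bit 8 = 0  t=1,i=5
  ..### -> .   bit 7 = 0  t=1,i=15
  ..##. -> .   bit 6 = 0  t=0,i=12
  ..#.# -> #   bit 5 = 1  t=1,i=8
  ..#.. -> #   bit 4 = 1  t=1,i=4
  ...## -> #   bit 3 = 1  t=0,i=18
  ...#. -> #   bit 2 = 1  t=1,i=3
  ....# -> #   bit 1 = 1  t=0,i=17
  ..... -> #   bit 0 = 1  t=0,i=16
  bits 10000010010100010100011000111111 = 2186364479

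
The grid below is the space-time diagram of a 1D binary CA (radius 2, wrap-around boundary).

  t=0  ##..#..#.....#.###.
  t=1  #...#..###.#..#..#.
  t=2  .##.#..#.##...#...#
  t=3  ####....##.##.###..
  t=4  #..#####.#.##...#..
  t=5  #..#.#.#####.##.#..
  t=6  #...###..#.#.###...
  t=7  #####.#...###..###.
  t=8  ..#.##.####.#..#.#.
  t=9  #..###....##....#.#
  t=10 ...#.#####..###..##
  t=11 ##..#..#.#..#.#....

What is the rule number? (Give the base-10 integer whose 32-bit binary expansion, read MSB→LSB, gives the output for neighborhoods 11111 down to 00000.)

3043175834

  [31] ##### => #  t=4,i=5
  [30] ####. => .  t=3,i=2
  [29] ###.# => #  t=0,i=17
  [28] ###.. => #  t=3,i=3
  [27] ##.## => .  t=0,i=18
  [26] ##.#. => #  t=1,i=10
  [25] ##..# => .  t=0,i=2
  [24] ##... => #  t=2,i=11
  [23] #.### => .  t=0,i=15
  [22] #.##. => #  t=0,i=0
  [21] #.#.# => #  t=4,i=9
  [20] #.#.. => .  t=1,i=0
  [19] #..## => .  t=1,i=6
  [18] #..#. => .  t=0,i=3
  [17] #...# => #  t=1,i=2
  [16] #.... => #  t=0,i=9
  [15] .#### => .  t=3,i=1
  [14] .###. => .  t=0,i=16
  [13] .##.# => #  t=2,i=2
  [12] .##.. => .  t=0,i=1
  [11] .#.## => #  t=0,i=14
  [10] .#.#. => #  t=1,i=18
  [9] .#..# => .  t=0,i=5
  [8] .#... => #  t=0,i=8
  [7] ..### => #  t=1,i=7
  [6] ..##. => .  t=3,i=8
  [5] ..#.# => .  t=0,i=13
  [4] ..#.. => #  t=0,i=4
  [3] ...## => #  t=3,i=7
  [2] ...#. => .  t=0,i=12
  [1] ....# => #  t=0,i=11
  [0] ..... => .  t=0,i=10
  bits 10110101011000110010110110011010 = 3043175834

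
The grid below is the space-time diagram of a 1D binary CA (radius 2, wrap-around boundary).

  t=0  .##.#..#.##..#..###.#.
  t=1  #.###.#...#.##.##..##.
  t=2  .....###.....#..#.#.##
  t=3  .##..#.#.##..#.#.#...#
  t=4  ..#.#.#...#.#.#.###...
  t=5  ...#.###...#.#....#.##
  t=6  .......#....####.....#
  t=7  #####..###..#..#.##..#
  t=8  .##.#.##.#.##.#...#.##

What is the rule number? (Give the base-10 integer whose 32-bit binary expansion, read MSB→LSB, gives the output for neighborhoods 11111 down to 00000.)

  [31] ##### => #  t=7,i=1
  [30] ####. => .  t=6,i=14
  [29] ###.# => .  t=0,i=18
  [28] ###.. => #  t=2,i=7
  [27] ##.## => .  t=1,i=14
  [26] ##.#. => #  t=0,i=3
  [25] ##..# => .  t=0,i=11
  [24] ##... => .  t=2,i=0
  [23] #.### => .  t=1,i=2
  [22] #.##. => .  t=0,i=9
  [21] #.#.# => .  t=1,i=0
  [20] #.#.. => #  t=0,i=4
  [19] #..## => #  t=0,i=0
  [18] #..#. => #  t=0,i=6
  [17] #...# => .  t=1,i=8
  [16] #.... => #  t=2,i=1
  [15] .#### => .  t=6,i=13
  [14] .###. => .  t=0,i=17
  [13] .##.# => #  t=0,i=2
  [12] .##.. => #  t=0,i=10
  [11] .#.## => .  t=0,i=8
  [10] .#.#. => #  t=2,i=17
  [9] .#..# => .  t=0,i=5
  [8] .#... => #  t=1,i=7
  [7] ..### => #  t=0,i=16
  [6] ..##. => .  t=0,i=1
  [5] ..#.# => .  t=0,i=7
  [4] ..#.. => #  t=0,i=13
  [3] ...## => .  t=2,i=4
  [2] ...#. => .  t=1,i=9
  [1] ....# => .  t=2,i=3
  [0] ..... => #  t=2,i=2
  bits 10010100000111010011010110010001 = 2484942225

2484942225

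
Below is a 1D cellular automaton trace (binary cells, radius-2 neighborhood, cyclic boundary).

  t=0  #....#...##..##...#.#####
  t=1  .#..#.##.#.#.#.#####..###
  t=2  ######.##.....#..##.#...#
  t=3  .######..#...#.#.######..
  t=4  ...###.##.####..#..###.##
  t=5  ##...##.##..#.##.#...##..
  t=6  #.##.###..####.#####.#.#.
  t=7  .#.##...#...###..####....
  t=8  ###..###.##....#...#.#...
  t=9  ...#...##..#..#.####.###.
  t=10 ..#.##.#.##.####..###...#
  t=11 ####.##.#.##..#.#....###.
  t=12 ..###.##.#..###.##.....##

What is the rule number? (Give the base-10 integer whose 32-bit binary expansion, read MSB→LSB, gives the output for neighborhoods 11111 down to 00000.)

4011207524

  ##### -> #   bit 31 = 1  t=0,i=22
  ####. -> #   bit 30 = 1  t=0,i=24
  ###.# -> #   bit 29 = 1  t=1,i=24
  ###.. -> .   bit 28 = 0  t=0,i=0
  ##.## -> #   bit 27 = 1  t=2,i=6
  ##.#. -> #   bit 26 = 1  t=1,i=0
  ##..# -> #   bit 25 = 1  t=0,i=11
  ##... -> #   bit 24 = 1  t=0,i=1
  #.### -> .   bit 23 = 0  t=0,i=20
  #.##. -> .   bit 22 = 0  t=1,i=6
  #.#.# -> .   bit 21 = 0  t=1,i=9
  #.#.. -> #   bit 20 = 1  t=1,i=1
  #..## -> .   bit 19 = 0  t=0,i=12
  #..#. -> #   bit 18 = 1  t=1,i=3
  #...# -> #   bit 17 = 1  t=0,i=7
  #.... -> .   bit 16 = 0  t=0,i=2
  .#### -> .   bit 15 = 0  t=0,i=21
  .###. -> .   bit 14 = 0  t=1,i=23
  .##.# -> #   bit 13 = 1  t=1,i=7
  .##.. -> .   bit 12 = 0  t=0,i=10
  .#.## -> #   bit 11 = 1  t=0,i=19
  .#.#. -> .   bit 10 = 0  t=1,i=10
  .#..# -> #   bit 9 = 1  t=1,i=2
  .#... -> #   bit 8 = 1  t=0,i=6
  ..### -> .   bit 7 = 0  t=1,i=22
  ..##. -> #   bit 6 = 1  t=0,i=9
  ..#.# -> #   bit 5 = 1  t=0,i=18
  ..#.. -> .   bit 4 = 0  t=0,i=5
  ...## -> .   bit 3 = 0  t=0,i=8
  ...#. -> #   bit 2 = 1  t=0,i=4
  ....# -> .   bit 1 = 0  t=0,i=3
  ..... -> .   bit 0 = 0  t=2,i=11
  bits 11101111000101100010101101100100 = 4011207524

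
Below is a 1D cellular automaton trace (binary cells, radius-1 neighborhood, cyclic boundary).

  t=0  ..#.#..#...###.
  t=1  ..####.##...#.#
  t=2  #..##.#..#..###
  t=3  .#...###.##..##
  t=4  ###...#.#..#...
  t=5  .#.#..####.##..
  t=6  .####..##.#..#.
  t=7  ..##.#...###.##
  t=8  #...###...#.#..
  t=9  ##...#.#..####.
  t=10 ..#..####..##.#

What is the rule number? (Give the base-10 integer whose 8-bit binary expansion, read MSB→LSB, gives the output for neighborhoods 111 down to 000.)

  ###|#  b7=1 t=0,i=12
  ##.|.  b6=0 t=0,i=13
  #.#|#  b5=1 t=0,i=3
  #..|#  b4=1 t=0,i=5
  .##|.  b3=0 t=0,i=11
  .#.|#  b2=1 t=0,i=2
  ..#|.  b1=0 t=0,i=1
  ...|.  b0=0 t=0,i=0
  bits 10110100 = 180

180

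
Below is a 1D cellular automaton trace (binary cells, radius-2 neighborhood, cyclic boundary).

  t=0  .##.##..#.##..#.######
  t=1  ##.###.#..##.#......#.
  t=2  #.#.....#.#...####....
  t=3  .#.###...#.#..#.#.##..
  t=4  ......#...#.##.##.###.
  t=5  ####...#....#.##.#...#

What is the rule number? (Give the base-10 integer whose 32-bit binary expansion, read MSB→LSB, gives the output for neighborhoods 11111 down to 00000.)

1231361985

  nb #####: next=.  (t=0,i=18, bit31=0)
  nb ####.: next=#  (t=0,i=20, bit30=1)
  nb ###.#: next=.  (t=0,i=21, bit29=0)
  nb ###..: next=.  (t=2,i=17, bit28=0)
  nb ##.##: next=#  (t=0,i=0, bit27=1)
  nb ##.#.: next=.  (t=1,i=6, bit26=0)
  nb ##..#: next=.  (t=0,i=6, bit25=0)
  nb ##...: next=#  (t=2,i=18, bit24=1)
  nb #.###: next=.  (t=0,i=16, bit23=0)
  nb #.##.: next=#  (t=0,i=1, bit22=1)
  nb #.#.#: next=#  (t=3,i=16, bit21=1)
  nb #.#..: next=.  (t=1,i=7, bit20=0)
  nb #..##: next=.  (t=1,i=9, bit19=0)
  nb #..#.: next=#  (t=0,i=7, bit18=1)
  nb #...#: next=.  (t=2,i=12, bit17=0)
  nb #....: next=#  (t=1,i=15, bit16=1)
  nb .####: next=.  (t=0,i=17, bit15=0)
  nb .###.: next=.  (t=1,i=4, bit14=0)
  nb .##.#: next=.  (t=0,i=2, bit13=0)
  nb .##..: next=#  (t=0,i=5, bit12=1)
  nb .#.##: next=.  (t=0,i=9, bit11=0)
  nb .#.#.: next=#  (t=2,i=1, bit10=1)
  nb .#..#: next=#  (t=1,i=8, bit9=1)
  nb .#...: next=#  (t=1,i=14, bit8=1)
  nb ..###: next=#  (t=2,i=14, bit7=1)
  nb ..##.: next=#  (t=1,i=10, bit6=1)
  nb ..#.#: next=.  (t=0,i=8, bit5=0)
  nb ..#..: next=.  (t=4,i=6, bit4=0)
  nb ...##: next=.  (t=2,i=13, bit3=0)
  nb ...#.: next=.  (t=1,i=19, bit2=0)
  nb ....#: next=.  (t=1,i=18, bit1=0)
  nb .....: next=#  (t=1,i=16, bit0=1)
  bits 01001001011001010001011111000001 = 1231361985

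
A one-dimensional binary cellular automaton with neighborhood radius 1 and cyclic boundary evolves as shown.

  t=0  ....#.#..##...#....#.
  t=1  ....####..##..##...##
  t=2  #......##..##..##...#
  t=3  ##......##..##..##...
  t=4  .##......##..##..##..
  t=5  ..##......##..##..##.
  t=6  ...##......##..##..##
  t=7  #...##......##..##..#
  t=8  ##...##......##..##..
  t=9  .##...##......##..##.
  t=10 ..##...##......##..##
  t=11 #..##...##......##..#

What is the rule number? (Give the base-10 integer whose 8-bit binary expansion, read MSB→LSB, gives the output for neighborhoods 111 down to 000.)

116

  ###|.  b7=0 t=1,i=5
  ##.|#  b6=1 t=0,i=10
  #.#|#  b5=1 t=0,i=5
  #..|#  b4=1 t=0,i=7
  .##|.  b3=0 t=0,i=9
  .#.|#  b2=1 t=0,i=4
  ..#|.  b1=0 t=0,i=3
  ...|.  b0=0 t=0,i=0
  bits 01110100 = 116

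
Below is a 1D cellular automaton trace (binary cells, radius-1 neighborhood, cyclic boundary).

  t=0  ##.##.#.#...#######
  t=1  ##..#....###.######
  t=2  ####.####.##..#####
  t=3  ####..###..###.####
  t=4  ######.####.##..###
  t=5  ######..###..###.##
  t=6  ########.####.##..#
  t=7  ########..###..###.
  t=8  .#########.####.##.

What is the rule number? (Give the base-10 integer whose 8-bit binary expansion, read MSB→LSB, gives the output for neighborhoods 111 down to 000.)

211

  ###|#  b7=1 t=0,i=0
  ##.|#  b6=1 t=0,i=1
  #.#|.  b5=0 t=0,i=2
  #..|#  b4=1 t=0,i=9
  .##|.  b3=0 t=0,i=3
  .#.|.  b2=0 t=0,i=6
  ..#|#  b1=1 t=0,i=11
  ...|#  b0=1 t=0,i=10
  bits 11010011 = 211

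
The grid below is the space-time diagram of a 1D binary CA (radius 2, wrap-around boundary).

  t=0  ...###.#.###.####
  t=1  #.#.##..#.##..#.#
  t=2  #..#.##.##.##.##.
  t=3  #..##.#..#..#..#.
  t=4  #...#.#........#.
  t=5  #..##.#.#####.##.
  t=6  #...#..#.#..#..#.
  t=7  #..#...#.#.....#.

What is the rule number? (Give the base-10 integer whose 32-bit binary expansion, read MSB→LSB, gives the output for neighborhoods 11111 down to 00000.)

  nb #####: next=.  (t=5,i=10, bit31=0)
  nb ####.: next=.  (t=0,i=15, bit30=0)
  nb ###.#: next=#  (t=0,i=5, bit29=1)
  nb ###..: next=#  (t=0,i=16, bit28=1)
  nb ##.##: next=.  (t=0,i=12, bit27=0)
  nb ##.#.: next=.  (t=0,i=6, bit26=0)
  nb ##..#: next=#  (t=1,i=6, bit25=1)
  nb ##...: next=#  (t=0,i=0, bit24=1)
  nb #.###: next=.  (t=0,i=9, bit23=0)
  nb #.##.: next=.  (t=1,i=4, bit22=0)
  nb #.#.#: next=.  (t=0,i=7, bit21=0)
  nb #.#..: next=#  (t=2,i=0, bit20=1)
  nb #..##: next=.  (t=3,i=2, bit19=0)
  nb #..#.: next=.  (t=1,i=7, bit18=0)
  nb #...#: next=.  (t=0,i=1, bit17=0)
  nb #....: next=#  (t=4,i=8, bit16=1)
  nb .####: next=#  (t=0,i=14, bit15=1)
  nb .###.: next=#  (t=0,i=4, bit14=1)
  nb .##.#: next=#  (t=1,i=0, bit13=1)
  nb .##..: next=#  (t=1,i=5, bit12=1)
  nb .#.##: next=#  (t=0,i=8, bit11=1)
  nb .#.#.: next=.  (t=3,i=16, bit10=0)
  nb .#..#: next=.  (t=2,i=1, bit9=0)
  nb .#...: next=.  (t=4,i=1, bit8=0)
  nb ..###: next=.  (t=0,i=3, bit7=0)
  nb ..##.: next=.  (t=3,i=3, bit6=0)
  nb ..#.#: next=#  (t=1,i=8, bit5=1)
  nb ..#..: next=.  (t=3,i=9, bit4=0)
  nb ...##: next=#  (t=0,i=2, bit3=1)
  nb ...#.: next=#  (t=4,i=3, bit2=1)
  nb ....#: next=.  (t=4,i=13, bit1=0)
  nb .....: next=#  (t=4,i=9, bit0=1)
  bits 00110011000100011111100000101101 = 856815661

856815661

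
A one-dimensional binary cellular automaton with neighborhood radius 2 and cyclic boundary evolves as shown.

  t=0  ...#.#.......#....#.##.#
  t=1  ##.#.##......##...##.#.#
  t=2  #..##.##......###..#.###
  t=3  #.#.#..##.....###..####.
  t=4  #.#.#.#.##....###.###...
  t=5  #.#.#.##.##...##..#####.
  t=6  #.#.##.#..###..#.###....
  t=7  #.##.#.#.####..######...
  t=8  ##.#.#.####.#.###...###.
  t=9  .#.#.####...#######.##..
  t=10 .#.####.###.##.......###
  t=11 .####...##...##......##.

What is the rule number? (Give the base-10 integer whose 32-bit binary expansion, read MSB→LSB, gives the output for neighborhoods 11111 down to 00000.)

297466288

  #####|.  b31=0 t=5,i=20
  ####.|.  b30=0 t=2,i=23
  ###.#|.  b29=0 t=1,i=1
  ###..|#  b28=1 t=2,i=0
  ##.##|.  b27=0 t=2,i=5
  ##.#.|.  b26=0 t=0,i=22
  ##..#|.  b25=0 t=2,i=1
  ##...|#  b24=1 t=1,i=7
  #.###|#  b23=1 t=1,i=23
  #.##.|.  b22=0 t=0,i=20
  #.#.#|#  b21=1 t=1,i=3
  #.#..|#  b20=1 t=0,i=5
  #..##|#  b19=1 t=2,i=2
  #..#.|.  b18=0 t=2,i=18
  #...#|#  b17=1 t=0,i=1
  #....|.  b16=0 t=0,i=7
  .####|#  b15=1 t=2,i=22
  .###.|#  b14=1 t=1,i=0
  .##.#|#  b13=1 t=0,i=21
  .##..|#  b12=1 t=1,i=6
  .#.##|#  b11=1 t=0,i=19
  .#.#.|.  b10=0 t=0,i=4
  .#..#|.  b9=0 t=3,i=5
  .#...|#  b8=1 t=0,i=0
  ..###|#  b7=1 t=2,i=14
  ..##.|.  b6=0 t=1,i=13
  ..#.#|#  b5=1 t=0,i=3
  ..#..|#  b4=1 t=0,i=13
  ...##|.  b3=0 t=1,i=12
  ...#.|.  b2=0 t=0,i=2
  ....#|.  b1=0 t=0,i=11
  .....|.  b0=0 t=0,i=8
  bits 00010001101110101111100110110000 = 297466288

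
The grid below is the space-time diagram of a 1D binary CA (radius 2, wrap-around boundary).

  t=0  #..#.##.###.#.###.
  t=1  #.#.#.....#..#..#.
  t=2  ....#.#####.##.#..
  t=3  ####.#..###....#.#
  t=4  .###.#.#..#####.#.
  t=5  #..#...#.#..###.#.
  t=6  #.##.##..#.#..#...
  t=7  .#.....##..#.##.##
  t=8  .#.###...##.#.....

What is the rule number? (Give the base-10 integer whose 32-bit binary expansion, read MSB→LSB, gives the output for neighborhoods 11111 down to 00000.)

  #####|#  b31=1 t=2,i=8
  ####.|#  b30=1 t=2,i=9
  ###.#|#  b29=1 t=0,i=10
  ###..|#  b28=1 t=3,i=10
  ##.##|.  b27=0 t=0,i=7
  ##.#.|.  b26=0 t=0,i=11
  ##..#|#  b25=1 t=6,i=7
  ##...|#  b24=1 t=3,i=11
  #.###|.  b23=0 t=0,i=8
  #.##.|.  b22=0 t=0,i=5
  #.#.#|.  b21=0 t=0,i=12
  #.#..|#  b20=1 t=0,i=0
  #..##|#  b19=1 t=3,i=7
  #..#.|#  b18=1 t=0,i=2
  #...#|#  b17=1 t=5,i=5
  #....|#  b16=1 t=1,i=6
  .####|.  b15=0 t=2,i=7
  .###.|.  b14=0 t=0,i=9
  .##.#|.  b13=0 t=0,i=6
  .##..|.  b12=0 t=6,i=6
  .#.##|#  b11=1 t=0,i=4
  .#.#.|.  b10=0 t=1,i=1
  .#..#|.  b9=0 t=0,i=1
  .#...|.  b8=0 t=1,i=5
  ..###|.  b7=0 t=3,i=8
  ..##.|.  b6=0 t=7,i=7
  ..#.#|.  b5=0 t=0,i=3
  ..#..|#  b4=1 t=1,i=10
  ...##|.  b3=0 t=7,i=6
  ...#.|#  b2=1 t=1,i=9
  ....#|#  b1=1 t=1,i=8
  .....|#  b0=1 t=1,i=7
  bits 11110011000111110000100000010111 = 4078897175

4078897175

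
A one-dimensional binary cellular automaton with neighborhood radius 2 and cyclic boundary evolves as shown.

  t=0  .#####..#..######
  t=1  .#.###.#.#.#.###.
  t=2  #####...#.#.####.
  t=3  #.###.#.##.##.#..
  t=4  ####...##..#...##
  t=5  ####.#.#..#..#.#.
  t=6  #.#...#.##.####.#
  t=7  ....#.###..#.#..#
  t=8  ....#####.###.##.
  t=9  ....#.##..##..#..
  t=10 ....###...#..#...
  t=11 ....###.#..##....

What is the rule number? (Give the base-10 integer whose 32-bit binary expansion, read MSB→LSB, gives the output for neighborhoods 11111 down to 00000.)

  #####|#  b31=1 t=0,i=3
  ####.|#  b30=1 t=0,i=4
  ###.#|.  b29=0 t=0,i=16
  ###..|#  b28=1 t=0,i=5
  ##.##|.  b27=0 t=0,i=0
  ##.#.|.  b26=0 t=1,i=6
  ##..#|.  b25=0 t=0,i=6
  ##...|.  b24=0 t=2,i=5
  #.###|#  b23=1 t=0,i=1
  #.##.|#  b22=1 t=3,i=8
  #.#.#|.  b21=0 t=1,i=7
  #.#..|.  b20=0 t=3,i=14
  #..##|.  b19=0 t=0,i=10
  #..#.|#  b18=1 t=0,i=7
  #...#|#  b17=1 t=2,i=6
  #....|.  b16=0 t=7,i=1
  .####|.  b15=0 t=0,i=2
  .###.|#  b14=1 t=1,i=4
  .##.#|.  b13=0 t=3,i=9
  .##..|.  b12=0 t=4,i=8
  .#.##|#  b11=1 t=1,i=2
  .#.#.|#  b10=1 t=1,i=8
  .#..#|#  b9=1 t=0,i=9
  .#...|.  b8=0 t=4,i=12
  ..###|#  b7=1 t=0,i=11
  ..##.|#  b6=1 t=4,i=7
  ..#.#|#  b5=1 t=1,i=1
  ..#..|.  b4=0 t=0,i=8
  ...##|.  b3=0 t=4,i=6
  ...#.|.  b2=0 t=2,i=7
  ....#|.  b1=0 t=7,i=2
  .....|.  b0=0 t=8,i=1
  bits 11010000110001100100111011100000 = 3502657248

3502657248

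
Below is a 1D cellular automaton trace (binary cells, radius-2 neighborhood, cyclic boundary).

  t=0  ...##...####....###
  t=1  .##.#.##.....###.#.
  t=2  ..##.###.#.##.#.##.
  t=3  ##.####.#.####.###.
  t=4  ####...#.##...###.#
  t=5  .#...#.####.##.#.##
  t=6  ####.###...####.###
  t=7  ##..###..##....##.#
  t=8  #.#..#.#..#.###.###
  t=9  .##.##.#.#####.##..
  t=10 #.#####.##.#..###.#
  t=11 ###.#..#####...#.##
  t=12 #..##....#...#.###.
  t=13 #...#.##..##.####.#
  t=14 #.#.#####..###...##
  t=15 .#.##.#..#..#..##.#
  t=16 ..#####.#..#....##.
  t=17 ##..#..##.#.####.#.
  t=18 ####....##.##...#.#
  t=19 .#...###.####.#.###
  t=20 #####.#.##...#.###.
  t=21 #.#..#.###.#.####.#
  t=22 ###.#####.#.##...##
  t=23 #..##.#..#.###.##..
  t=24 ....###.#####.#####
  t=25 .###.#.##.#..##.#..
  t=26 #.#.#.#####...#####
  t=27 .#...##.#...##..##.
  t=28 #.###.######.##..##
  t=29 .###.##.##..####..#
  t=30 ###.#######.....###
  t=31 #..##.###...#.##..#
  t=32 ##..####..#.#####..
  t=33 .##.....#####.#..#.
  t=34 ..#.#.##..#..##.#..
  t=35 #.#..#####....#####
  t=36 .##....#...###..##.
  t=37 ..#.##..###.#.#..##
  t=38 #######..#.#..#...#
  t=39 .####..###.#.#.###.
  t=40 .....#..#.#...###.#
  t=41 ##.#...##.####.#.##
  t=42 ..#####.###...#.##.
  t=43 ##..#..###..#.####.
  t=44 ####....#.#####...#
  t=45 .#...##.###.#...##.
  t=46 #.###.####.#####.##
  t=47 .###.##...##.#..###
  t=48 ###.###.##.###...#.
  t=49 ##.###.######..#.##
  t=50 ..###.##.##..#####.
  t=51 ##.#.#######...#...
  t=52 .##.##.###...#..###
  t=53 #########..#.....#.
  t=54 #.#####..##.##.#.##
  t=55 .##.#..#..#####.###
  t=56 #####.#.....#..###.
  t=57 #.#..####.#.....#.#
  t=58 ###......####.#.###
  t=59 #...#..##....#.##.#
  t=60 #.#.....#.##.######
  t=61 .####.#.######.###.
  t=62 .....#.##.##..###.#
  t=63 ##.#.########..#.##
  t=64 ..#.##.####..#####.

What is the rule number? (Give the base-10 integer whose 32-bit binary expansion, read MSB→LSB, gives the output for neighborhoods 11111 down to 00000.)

2396485930

  nb #####: next=#  (t=4,i=1, bit31=1)
  nb ####.: next=.  (t=0,i=10, bit30=0)
  nb ###.#: next=.  (t=1,i=15, bit29=0)
  nb ###..: next=.  (t=0,i=11, bit28=0)
  nb ##.##: next=#  (t=2,i=4, bit27=1)
  nb ##.#.: next=#  (t=1,i=3, bit26=1)
  nb ##..#: next=#  (t=7,i=2, bit25=1)
  nb ##...: next=.  (t=0,i=0, bit24=0)
  nb #.###: next=#  (t=2,i=5, bit23=1)
  nb #.##.: next=#  (t=1,i=6, bit22=1)
  nb #.#.#: next=.  (t=1,i=4, bit21=0)
  nb #.#..: next=#  (t=1,i=17, bit20=1)
  nb #..##: next=.  (t=1,i=0, bit19=0)
  nb #..#.: next=#  (t=8,i=4, bit18=1)
  nb #...#: next=#  (t=0,i=1, bit17=1)
  nb #....: next=#  (t=0,i=13, bit16=1)
  nb .####: next=.  (t=0,i=9, bit15=0)
  nb .###.: next=#  (t=0,i=17, bit14=1)
  nb .##.#: next=#  (t=1,i=2, bit13=1)
  nb .##..: next=#  (t=0,i=4, bit12=1)
  nb .#.##: next=#  (t=1,i=5, bit11=1)
  nb .#.#.: next=.  (t=8,i=6, bit10=0)
  nb .#..#: next=.  (t=1,i=18, bit9=0)
  nb .#...: next=#  (t=5,i=2, bit8=1)
  nb ..###: next=.  (t=0,i=8, bit7=0)
  nb ..##.: next=.  (t=0,i=3, bit6=0)
  nb ..#.#: next=#  (t=4,i=7, bit5=1)
  nb ..#..: next=.  (t=12,i=9, bit4=0)
  nb ...##: next=#  (t=0,i=2, bit3=1)
  nb ...#.: next=.  (t=4,i=6, bit2=0)
  nb ....#: next=#  (t=0,i=14, bit1=1)
  nb .....: next=.  (t=1,i=10, bit0=0)
  bits 10001110110101110111100100101010 = 2396485930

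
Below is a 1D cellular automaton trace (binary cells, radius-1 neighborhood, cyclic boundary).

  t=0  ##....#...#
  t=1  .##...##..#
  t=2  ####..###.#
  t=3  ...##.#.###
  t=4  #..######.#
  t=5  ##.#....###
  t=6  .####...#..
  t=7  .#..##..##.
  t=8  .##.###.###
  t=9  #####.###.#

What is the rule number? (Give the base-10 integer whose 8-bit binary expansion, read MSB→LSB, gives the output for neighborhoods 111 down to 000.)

  ###|.  b7=0 t=0,i=0
  ##.|#  b6=1 t=0,i=1
  #.#|#  b5=1 t=1,i=0
  #..|#  b4=1 t=0,i=2
  .##|#  b3=1 t=0,i=10
  .#.|#  b2=1 t=0,i=6
  ..#|.  b1=0 t=0,i=5
  ...|.  b0=0 t=0,i=3
  bits 01111100 = 124

124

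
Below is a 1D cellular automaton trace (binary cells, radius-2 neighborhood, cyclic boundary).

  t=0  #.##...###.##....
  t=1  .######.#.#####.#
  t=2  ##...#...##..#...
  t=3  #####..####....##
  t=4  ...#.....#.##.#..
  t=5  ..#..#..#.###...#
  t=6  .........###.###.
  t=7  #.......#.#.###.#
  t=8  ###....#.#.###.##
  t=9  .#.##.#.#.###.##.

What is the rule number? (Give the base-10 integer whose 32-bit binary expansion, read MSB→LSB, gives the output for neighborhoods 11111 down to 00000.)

1237548108

  #####|.  b31=0 t=1,i=3
  ####.|#  b30=1 t=1,i=5
  ###.#|.  b29=0 t=0,i=9
  ###..|.  b28=0 t=3,i=4
  ##.##|#  b27=1 t=0,i=10
  ##.#.|.  b26=0 t=1,i=7
  ##..#|.  b25=0 t=2,i=11
  ##...|#  b24=1 t=0,i=4
  #.###|#  b23=1 t=1,i=1
  #.##.|#  b22=1 t=0,i=2
  #.#.#|.  b21=0 t=1,i=8
  #.#..|.  b20=0 t=4,i=14
  #..##|.  b19=0 t=3,i=6
  #..#.|.  b18=0 t=2,i=12
  #...#|#  b17=1 t=0,i=5
  #....|#  b16=1 t=0,i=14
  .####|.  b15=0 t=1,i=2
  .###.|#  b14=1 t=0,i=8
  .##.#|#  b13=1 t=4,i=12
  .##..|#  b12=1 t=0,i=3
  .#.##|#  b11=1 t=0,i=1
  .#.#.|#  b10=1 t=7,i=9
  .#..#|.  b9=0 t=5,i=0
  .#...|.  b8=0 t=2,i=6
  ..###|.  b7=0 t=0,i=7
  ..##.|#  b6=1 t=2,i=0
  ..#.#|.  b5=0 t=0,i=0
  ..#..|.  b4=0 t=2,i=5
  ...##|#  b3=1 t=0,i=6
  ...#.|#  b2=1 t=0,i=16
  ....#|.  b1=0 t=0,i=15
  .....|.  b0=0 t=4,i=0
  bits 01001001110000110111110001001100 = 1237548108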